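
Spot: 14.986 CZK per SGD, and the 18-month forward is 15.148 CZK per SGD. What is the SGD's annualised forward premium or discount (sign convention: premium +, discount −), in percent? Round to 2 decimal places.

T = 18/12 years.
SGD trades forward at +1.08101% vs spot over the period.
Annualise by dividing by T: 0.0108101 / (18/12) = 0.007207 → 0.72%.

+0.72%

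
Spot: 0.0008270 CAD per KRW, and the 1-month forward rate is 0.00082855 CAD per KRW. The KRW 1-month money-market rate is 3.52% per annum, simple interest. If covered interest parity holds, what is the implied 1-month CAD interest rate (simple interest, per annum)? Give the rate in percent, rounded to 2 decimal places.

T = 1/12 years.
F/S = 0.00082855/0.000827 = 1.0018742 = (growth of CAD) / (growth of KRW).
The KRW side grows by 1 + 0.0352×1/12 = 1.0029333.
That pins the CAD growth at 1.004813.
r = (1.004813 − 1)/(1/12) = 0.057756 → 5.78%.

5.78%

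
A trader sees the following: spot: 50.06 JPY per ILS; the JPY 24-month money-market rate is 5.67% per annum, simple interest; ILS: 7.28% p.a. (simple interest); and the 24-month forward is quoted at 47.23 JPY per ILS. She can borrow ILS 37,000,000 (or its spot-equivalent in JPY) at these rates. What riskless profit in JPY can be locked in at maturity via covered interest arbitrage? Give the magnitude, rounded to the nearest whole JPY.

T = 2 years.
Invest the ILS and cover forward: 37,000,000 × 1.145600 × 47.23 = JPY 2,001,947,456.00.
Convert at spot and invest in JPY: 37,000,000 × 50.06 × 1.113400 = JPY 2,062,261,748.00.
The quoted forward undervalues ILS, so borrow ILS, convert to JPY at spot, deposit the JPY at 5.67%, and buy ILS forward at 47.23 to cover the loan.
The gap between the two covered legs is JPY 60,314,292.

JPY 60,314,292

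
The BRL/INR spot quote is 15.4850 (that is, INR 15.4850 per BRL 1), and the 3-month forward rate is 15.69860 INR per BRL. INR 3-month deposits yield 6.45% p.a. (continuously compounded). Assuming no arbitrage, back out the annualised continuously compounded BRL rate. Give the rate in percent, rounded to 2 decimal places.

0.97%

T = 3/12 years.
F/S = 15.6986/15.485 = 1.0137940 = (growth of INR) / (growth of BRL).
The INR side grows by e^(0.0645×3/12) = 1.0162557.
So the BRL growth factor = 1.0024282.
r = ln(1.0024282)/(3/12) = 0.009701 → 0.97%.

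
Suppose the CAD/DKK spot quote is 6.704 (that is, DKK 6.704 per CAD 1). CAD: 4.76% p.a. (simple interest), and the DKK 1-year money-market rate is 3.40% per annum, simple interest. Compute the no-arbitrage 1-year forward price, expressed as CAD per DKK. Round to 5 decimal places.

T = 1 year.
DKK growth factor: 1 + 0.0340×1 = 1.034000.
CAD growth factor: 1 + 0.0476×1 = 1.047600.
Forward (DKK per CAD) = 6.704 × 1.034000 / 1.047600 = 6.616968.
Invert for CAD per DKK: 1 / 6.616968 = 0.15113.

0.15113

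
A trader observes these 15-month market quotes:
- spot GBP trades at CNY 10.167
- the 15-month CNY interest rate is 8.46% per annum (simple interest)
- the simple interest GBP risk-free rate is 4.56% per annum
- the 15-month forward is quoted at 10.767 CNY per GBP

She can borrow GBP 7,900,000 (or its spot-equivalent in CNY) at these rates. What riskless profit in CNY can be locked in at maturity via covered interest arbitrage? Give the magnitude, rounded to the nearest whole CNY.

T = 15/12 years.
Invest the GBP and cover forward: 7,900,000 × 1.057000 × 10.767 = CNY 89,907,680.10.
Convert at spot and invest in CNY: 7,900,000 × 10.167 × 1.105750 = CNY 88,813,065.98.
The quoted forward overvalues GBP, so borrow CNY, buy GBP at spot, deposit the GBP at 4.56%, and sell the proceeds forward at 10.767.
Arbitrage profit = |89,907,680.10 − 88,813,065.98| = CNY 1,094,614.

CNY 1,094,614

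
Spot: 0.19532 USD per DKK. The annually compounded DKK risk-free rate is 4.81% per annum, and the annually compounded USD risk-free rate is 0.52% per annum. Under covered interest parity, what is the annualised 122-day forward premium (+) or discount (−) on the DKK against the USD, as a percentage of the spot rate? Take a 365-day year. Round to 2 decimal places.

T = 122/365 years.
F = S · g_USD/g_DKK = 0.19532 × 1.0017351/1.0158265 = 0.19261055.
Annualised premium = (F − S)/S × (1/T) = (0.19261055 − 0.19532)/0.19532 ÷ (122/365) = -4.15%.

-4.15%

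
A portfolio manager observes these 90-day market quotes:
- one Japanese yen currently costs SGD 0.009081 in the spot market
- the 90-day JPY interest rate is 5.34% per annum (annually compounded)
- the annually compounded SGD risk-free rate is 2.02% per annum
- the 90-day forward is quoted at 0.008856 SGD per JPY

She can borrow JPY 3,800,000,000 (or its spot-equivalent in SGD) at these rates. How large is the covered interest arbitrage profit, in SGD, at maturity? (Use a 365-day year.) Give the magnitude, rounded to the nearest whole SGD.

T = 90/365 years.
Keep in JPY, deliver into the forward: 3,800,000,000·1.0129102225·0.008856 = SGD 34,087,265.14.
Swap to SGD now, deposit: 3,800,000,000·0.009081·1.0049433613 = SGD 34,678,384.52.
The quoted forward undervalues JPY, so borrow JPY, convert to SGD at spot, deposit the SGD at 2.02%, and buy JPY forward at 0.008856 to cover the loan.
The gap between the two covered legs is SGD 591,119.

SGD 591,119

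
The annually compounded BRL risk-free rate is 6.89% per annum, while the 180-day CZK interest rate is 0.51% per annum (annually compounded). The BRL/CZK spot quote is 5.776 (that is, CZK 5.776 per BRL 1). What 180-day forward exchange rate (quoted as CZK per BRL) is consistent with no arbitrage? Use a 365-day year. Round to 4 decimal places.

5.6033

T = 180/365 years.
Growth of 1 CZK over T: (1 + 0.0051)^(180/365) = 1.0025118.
BRL growth factor: (1 + 0.0689)^(180/365) = 1.0334045.
Forward (CZK per BRL) = 5.776 × 1.0025118 / 1.0334045 = 5.603332.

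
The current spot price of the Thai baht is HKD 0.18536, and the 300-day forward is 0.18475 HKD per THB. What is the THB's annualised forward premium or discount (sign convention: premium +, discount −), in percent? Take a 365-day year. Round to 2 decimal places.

T = 300/365 years.
Period premium: (0.18475 − 0.18536)/0.18536 = -0.0032909.
×(1/T) gives -0.40% p.a.

-0.40%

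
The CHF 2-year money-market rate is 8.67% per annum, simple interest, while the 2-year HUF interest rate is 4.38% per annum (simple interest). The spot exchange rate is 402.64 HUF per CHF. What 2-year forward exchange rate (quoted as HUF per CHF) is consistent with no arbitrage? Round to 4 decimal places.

373.1986

T = 2 years.
HUF accumulates by 1 + 0.0438×2 = 1.087600.
CHF growth factor: 1 + 0.0867×2 = 1.173400.
Forward (HUF per CHF) = 402.64 × 1.087600 / 1.173400 = 373.198623.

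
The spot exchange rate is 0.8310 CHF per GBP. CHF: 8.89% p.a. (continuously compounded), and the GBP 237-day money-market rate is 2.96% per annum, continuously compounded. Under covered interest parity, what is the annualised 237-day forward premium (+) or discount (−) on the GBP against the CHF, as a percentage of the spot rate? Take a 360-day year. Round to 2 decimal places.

+6.05%

T = 237/360 years.
F = S · g_CHF/g_GBP = 0.831 × 1.0602724/1.0196778 = 0.8640831.
(F − S)/S ÷ T = (0.8640831 − 0.831)/0.831/(237/360) = 0.060473 → 6.05%.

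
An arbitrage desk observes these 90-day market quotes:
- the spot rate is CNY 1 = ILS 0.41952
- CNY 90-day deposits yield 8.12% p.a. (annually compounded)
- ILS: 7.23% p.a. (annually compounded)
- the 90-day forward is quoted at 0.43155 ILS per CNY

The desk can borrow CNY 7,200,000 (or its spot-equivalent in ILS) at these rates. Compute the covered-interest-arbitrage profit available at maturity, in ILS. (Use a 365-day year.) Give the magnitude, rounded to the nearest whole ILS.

T = 90/365 years.
Route A — deposit CNY, sell forward: 7,200,000 × 1.019437001 × 0.43155 = ILS 3,167,553.87.
Route B — convert at spot, deposit ILS: 7,200,000 × 0.41952 × 1.017361394 = ILS 3,072,984.85.
The quoted forward overvalues CNY, so borrow ILS, buy CNY at spot, deposit the CNY at 8.12%, and sell the proceeds forward at 0.43155.
The gap between the two covered legs is ILS 94,569.

ILS 94,569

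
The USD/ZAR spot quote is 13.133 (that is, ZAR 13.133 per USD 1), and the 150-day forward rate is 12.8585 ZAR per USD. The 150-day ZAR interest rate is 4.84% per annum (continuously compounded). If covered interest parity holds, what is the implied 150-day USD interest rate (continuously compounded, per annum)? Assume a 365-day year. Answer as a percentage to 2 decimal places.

9.98%

T = 150/365 years.
By CIP, F/S equals the ZAR-to-USD growth ratio: 12.8585/13.133 = 0.9790985.
The ZAR side grows by e^(0.0484×150/365) = 1.0200895.
So the USD growth factor = 1.0418661.
Take logs: ln 1.0418661 / (150/365) = 0.099799, so 9.98%.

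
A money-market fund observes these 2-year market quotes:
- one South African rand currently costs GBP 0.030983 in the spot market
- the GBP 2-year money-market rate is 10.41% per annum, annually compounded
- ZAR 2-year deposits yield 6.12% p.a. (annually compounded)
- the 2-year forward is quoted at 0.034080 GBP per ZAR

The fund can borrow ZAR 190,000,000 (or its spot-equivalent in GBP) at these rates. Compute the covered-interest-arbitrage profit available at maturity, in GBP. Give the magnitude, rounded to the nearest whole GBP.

T = 2 years.
Invest the ZAR and cover forward: 190,000,000 × 1.12614544 × 0.034080 = GBP 7,292,016.95.
Convert at spot and invest in GBP: 190,000,000 × 0.030983 × 1.21903681 = GBP 7,176,189.32.
The quoted forward overvalues ZAR, so borrow GBP, buy ZAR at spot, deposit the ZAR at 6.12%, and sell the proceeds forward at 0.034080.
The gap between the two covered legs is GBP 115,828.

GBP 115,828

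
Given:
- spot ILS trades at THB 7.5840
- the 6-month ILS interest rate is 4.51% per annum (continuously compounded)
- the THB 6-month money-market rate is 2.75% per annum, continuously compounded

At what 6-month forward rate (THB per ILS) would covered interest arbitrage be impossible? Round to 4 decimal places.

7.5176

T = 6/12 years.
Growth of 1 THB over T: e^(0.0275×6/12) = 1.013845.
ILS growth factor: e^(0.0451×6/12) = 1.0228062.
CIP: F = S · (grow THB)/(grow ILS) = 7.584 × 1.013845/1.0228062 = 7.517554 THB per ILS.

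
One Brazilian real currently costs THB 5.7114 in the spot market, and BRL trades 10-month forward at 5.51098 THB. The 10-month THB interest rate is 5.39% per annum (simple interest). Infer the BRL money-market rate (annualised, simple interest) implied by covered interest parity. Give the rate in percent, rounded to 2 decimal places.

T = 10/12 years.
By CIP, F/S equals the THB-to-BRL growth ratio: 5.51098/5.7114 = 0.9649088.
THB growth factor: 1 + 0.0539×10/12 = 1.0449167.
Hence g_BRL = 1.0829176.
r = (1.0829176 − 1)/(10/12) = 0.099501 → 9.95%.

9.95%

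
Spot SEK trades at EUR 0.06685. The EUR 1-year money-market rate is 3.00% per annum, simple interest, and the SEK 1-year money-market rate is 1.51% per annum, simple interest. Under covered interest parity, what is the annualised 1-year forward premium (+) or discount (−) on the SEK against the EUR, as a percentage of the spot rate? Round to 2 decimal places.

T = 1 year.
No-arbitrage forward: 0.06685 × 1.030000 / 1.015100 = 0.06783125 EUR/SEK.
(F − S)/S ÷ T = (0.06783125 − 0.06685)/0.06685/1 = 0.014678 → 1.47%.

+1.47%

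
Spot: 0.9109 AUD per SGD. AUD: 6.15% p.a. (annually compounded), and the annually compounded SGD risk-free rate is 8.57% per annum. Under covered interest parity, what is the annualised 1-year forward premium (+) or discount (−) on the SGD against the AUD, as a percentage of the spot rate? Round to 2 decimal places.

-2.23%

T = 1 year.
CIP forward (AUD per SGD) = 0.9109 × 1.061500/1.085700 = 0.8905963.
Annualised premium = (F − S)/S × (1/T) = (0.8905963 − 0.9109)/0.9109 ÷ 1 = -2.23%.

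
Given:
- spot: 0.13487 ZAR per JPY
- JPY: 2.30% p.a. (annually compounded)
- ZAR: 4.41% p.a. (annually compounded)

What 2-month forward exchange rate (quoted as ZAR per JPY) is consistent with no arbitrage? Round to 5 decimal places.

T = 2/12 years.
Growth of 1 ZAR over T: (1 + 0.0441)^(2/12) = 1.0072185.
Growth of 1 JPY over T: (1 + 0.0230)^(2/12) = 1.0037971.
So F = 0.13487 × 1.0072185 / 1.0037971 = 0.1353297 (ZAR/JPY).

0.13533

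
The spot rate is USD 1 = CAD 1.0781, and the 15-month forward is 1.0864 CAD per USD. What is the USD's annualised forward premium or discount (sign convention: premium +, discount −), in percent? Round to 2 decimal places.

T = 15/12 years.
(F − S)/S = (1.0864 − 1.0781)/1.0781 = 0.0076987.
Per annum: 0.0076987 / (15/12) = 0.006159 = 0.62%.

+0.62%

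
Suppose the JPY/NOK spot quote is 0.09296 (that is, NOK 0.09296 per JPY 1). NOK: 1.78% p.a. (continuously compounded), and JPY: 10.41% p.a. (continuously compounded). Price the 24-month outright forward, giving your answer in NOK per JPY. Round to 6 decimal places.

T = 2 years.
NOK accumulates by e^(0.0178×2) = 1.0362413.
JPY growth factor: e^(0.1041×2) = 1.2314594.
So F = 0.09296 × 1.0362413 / 1.2314594 = 0.07822344 (NOK/JPY).

0.078223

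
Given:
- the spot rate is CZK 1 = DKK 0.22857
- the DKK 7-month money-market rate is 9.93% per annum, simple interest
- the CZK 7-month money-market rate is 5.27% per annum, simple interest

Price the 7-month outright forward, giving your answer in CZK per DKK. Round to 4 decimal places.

T = 7/12 years.
DKK accumulates by 1 + 0.0993×7/12 = 1.057925.
CZK growth factor: 1 + 0.0527×7/12 = 1.0307417.
CIP: F = S · (grow DKK)/(grow CZK) = 0.22857 × 1.057925/1.0307417 = 0.2345980 DKK per CZK.
Invert for CZK per DKK: 1 / 0.2345980 = 4.2626.

4.2626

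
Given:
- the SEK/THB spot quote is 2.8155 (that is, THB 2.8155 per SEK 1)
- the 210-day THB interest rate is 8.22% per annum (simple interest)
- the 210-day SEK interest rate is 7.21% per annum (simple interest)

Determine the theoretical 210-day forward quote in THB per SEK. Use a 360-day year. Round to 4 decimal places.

T = 210/360 years.
THB accumulates by 1 + 0.0822×210/360 = 1.047950.
SEK accumulates by 1 + 0.0721×210/360 = 1.0420583.
So F = 2.8155 × 1.047950 / 1.0420583 = 2.831419 (THB/SEK).

2.8314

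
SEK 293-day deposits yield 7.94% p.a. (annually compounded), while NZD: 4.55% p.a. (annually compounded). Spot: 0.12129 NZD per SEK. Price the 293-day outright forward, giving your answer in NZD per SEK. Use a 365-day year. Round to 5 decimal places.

0.11822

T = 293/365 years.
NZD accumulates by (1 + 0.0455)^(293/365) = 1.0363637.
SEK accumulates by (1 + 0.0794)^(293/365) = 1.0632536.
So F = 0.12129 × 1.0363637 / 1.0632536 = 0.1182226 (NZD/SEK).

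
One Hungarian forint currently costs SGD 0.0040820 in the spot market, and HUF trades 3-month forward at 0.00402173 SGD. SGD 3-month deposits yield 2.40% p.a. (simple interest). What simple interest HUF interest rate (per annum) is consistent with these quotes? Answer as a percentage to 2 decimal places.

T = 3/12 years.
By CIP, F/S equals the SGD-to-HUF growth ratio: 0.00402173/0.004082 = 0.9852352.
SGD growth factor: 1 + 0.0240×3/12 = 1.006000.
That pins the HUF growth at 1.021076.
(1.021076 − 1)/T = 0.084304, i.e. 8.43%.

8.43%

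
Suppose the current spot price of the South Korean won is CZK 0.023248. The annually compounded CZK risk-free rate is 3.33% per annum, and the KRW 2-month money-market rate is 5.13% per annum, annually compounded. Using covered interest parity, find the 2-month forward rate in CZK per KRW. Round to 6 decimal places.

T = 2/12 years.
CZK growth factor: (1 + 0.0333)^(2/12) = 1.0054745.
KRW accumulates by (1 + 0.0513)^(2/12) = 1.0083728.
So F = 0.023248 × 1.0054745 / 1.0083728 = 0.02318118 (CZK/KRW).

0.023181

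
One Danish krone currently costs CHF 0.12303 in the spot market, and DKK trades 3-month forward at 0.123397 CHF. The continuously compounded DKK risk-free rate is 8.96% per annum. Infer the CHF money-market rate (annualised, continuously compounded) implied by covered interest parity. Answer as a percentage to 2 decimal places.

10.15%

T = 3/12 years.
F/S = 0.123397/0.12303 = 1.0029830 = (growth of CHF) / (growth of DKK).
DKK growth factor: e^(0.0896×3/12) = 1.0226528.
That pins the CHF growth at 1.0257034.
Take logs: ln 1.0257034 / (3/12) = 0.101514, so 10.15%.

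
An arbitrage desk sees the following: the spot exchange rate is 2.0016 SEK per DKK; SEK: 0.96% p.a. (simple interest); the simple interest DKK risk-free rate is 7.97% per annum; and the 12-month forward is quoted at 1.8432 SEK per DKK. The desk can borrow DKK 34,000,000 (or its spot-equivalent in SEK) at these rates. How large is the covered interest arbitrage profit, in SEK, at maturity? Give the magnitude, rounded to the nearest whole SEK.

T = 1 year.
Keep in DKK, deliver into the forward: 34,000,000·1.079700·1.8432 = SEK 67,663,503.36.
Swap to SEK now, deposit: 34,000,000·2.0016·1.009600 = SEK 68,707,722.24.
The quoted forward undervalues DKK, so borrow DKK, convert to SEK at spot, deposit the SEK at 0.96%, and buy DKK forward at 1.8432 to cover the loan.
Arbitrage profit = |67,663,503.36 − 68,707,722.24| = SEK 1,044,219.

SEK 1,044,219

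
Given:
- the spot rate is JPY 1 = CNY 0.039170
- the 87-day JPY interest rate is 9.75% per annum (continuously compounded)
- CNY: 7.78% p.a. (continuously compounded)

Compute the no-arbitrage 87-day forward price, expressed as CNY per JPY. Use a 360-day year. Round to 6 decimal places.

0.038984

T = 87/360 years.
CNY accumulates by e^(0.0778×87/360) = 1.0189795.
Growth of 1 JPY over T: e^(0.0975×87/360) = 1.0238423.
So F = 0.03917 × 1.0189795 / 1.0238423 = 0.03898396 (CNY/JPY).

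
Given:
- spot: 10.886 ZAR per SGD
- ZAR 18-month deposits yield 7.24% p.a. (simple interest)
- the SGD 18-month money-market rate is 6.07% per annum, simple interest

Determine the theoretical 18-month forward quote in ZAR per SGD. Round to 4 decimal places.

11.0611

T = 18/12 years.
ZAR accumulates by 1 + 0.0724×18/12 = 1.108600.
SGD growth factor: 1 + 0.0607×18/12 = 1.091050.
Forward (ZAR per SGD) = 10.886 × 1.108600 / 1.091050 = 11.061106.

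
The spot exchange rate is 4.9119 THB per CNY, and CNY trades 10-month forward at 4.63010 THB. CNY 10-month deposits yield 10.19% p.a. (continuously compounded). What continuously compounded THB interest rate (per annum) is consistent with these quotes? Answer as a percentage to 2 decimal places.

3.10%

T = 10/12 years.
By CIP, F/S equals the THB-to-CNY growth ratio: 4.6301/4.9119 = 0.9426291.
CNY growth factor: e^(0.1019×10/12) = 1.0886263.
Hence g_THB = 1.0261708.
r = ln(1.0261708)/(10/12) = 0.031001 → 3.10%.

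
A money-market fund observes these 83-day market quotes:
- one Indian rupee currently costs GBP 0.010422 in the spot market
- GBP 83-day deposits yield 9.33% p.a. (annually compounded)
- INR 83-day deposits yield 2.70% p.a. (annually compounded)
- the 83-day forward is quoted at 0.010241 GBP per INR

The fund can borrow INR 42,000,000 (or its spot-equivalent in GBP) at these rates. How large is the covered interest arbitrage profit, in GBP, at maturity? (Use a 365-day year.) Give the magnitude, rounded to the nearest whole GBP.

GBP 13,958

T = 83/365 years.
Route A — deposit INR, sell forward: 42,000,000 × 1.00607669 × 0.010241 = GBP 432,735.72.
Route B — convert at spot, deposit GBP: 42,000,000 × 0.010422 × 1.0204911 = GBP 446,693.45.
The quoted forward undervalues INR, so borrow INR, convert to GBP at spot, deposit the GBP at 9.33%, and buy INR forward at 0.010241 to cover the loan.
Arbitrage profit = |432,735.72 − 446,693.45| = GBP 13,958.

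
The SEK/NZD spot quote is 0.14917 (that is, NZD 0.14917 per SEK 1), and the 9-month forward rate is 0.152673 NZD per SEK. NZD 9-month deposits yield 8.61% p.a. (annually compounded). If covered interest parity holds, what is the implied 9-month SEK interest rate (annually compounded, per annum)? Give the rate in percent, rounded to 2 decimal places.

5.30%

T = 9/12 years.
By CIP, F/S equals the NZD-to-SEK growth ratio: 0.152673/0.14917 = 1.0234833.
NZD growth factor: (1 + 0.0861)^(9/12) = 1.0639038.
So the SEK growth factor = 1.0394931.
r = 1.0394931^(12/9) − 1 = 0.053001 → 5.30%.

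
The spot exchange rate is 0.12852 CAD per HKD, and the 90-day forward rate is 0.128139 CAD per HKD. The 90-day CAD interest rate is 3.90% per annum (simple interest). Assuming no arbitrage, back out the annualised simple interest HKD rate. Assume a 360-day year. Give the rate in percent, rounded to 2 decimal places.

5.10%

T = 90/360 years.
By CIP, F/S equals the CAD-to-HKD growth ratio: 0.128139/0.12852 = 0.9970355.
The CAD side grows by 1 + 0.0390×90/360 = 1.009750.
Hence g_HKD = 1.0127523.
r = (1.0127523 − 1)/(90/360) = 0.051009 → 5.10%.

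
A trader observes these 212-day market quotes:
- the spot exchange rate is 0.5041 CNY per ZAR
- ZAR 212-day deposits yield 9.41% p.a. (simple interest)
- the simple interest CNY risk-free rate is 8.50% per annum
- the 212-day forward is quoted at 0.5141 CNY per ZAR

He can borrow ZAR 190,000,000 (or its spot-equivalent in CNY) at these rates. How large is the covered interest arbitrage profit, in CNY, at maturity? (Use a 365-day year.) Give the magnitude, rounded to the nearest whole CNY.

T = 212/365 years.
Route A — deposit ZAR, sell forward: 190,000,000 × 1.0546553425 × 0.5141 = CNY 103,017,679.20.
Route B — convert at spot, deposit CNY: 190,000,000 × 0.5041 × 1.049369863 = CNY 100,507,596.11.
The quoted forward overvalues ZAR, so borrow CNY, buy ZAR at spot, deposit the ZAR at 9.41%, and sell the proceeds forward at 0.5141.
Arbitrage profit = |103,017,679.20 − 100,507,596.11| = CNY 2,510,083.

CNY 2,510,083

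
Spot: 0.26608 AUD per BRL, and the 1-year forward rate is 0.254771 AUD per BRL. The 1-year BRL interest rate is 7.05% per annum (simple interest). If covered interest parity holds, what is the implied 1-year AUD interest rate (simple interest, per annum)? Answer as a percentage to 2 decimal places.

T = 1 year.
By CIP, F/S equals the AUD-to-BRL growth ratio: 0.254771/0.26608 = 0.9574977.
BRL growth factor: 1 + 0.0705×1 = 1.070500.
So the AUD growth factor = 1.0250013.
r = (1.0250013 − 1)/1 = 0.025001 → 2.50%.

2.50%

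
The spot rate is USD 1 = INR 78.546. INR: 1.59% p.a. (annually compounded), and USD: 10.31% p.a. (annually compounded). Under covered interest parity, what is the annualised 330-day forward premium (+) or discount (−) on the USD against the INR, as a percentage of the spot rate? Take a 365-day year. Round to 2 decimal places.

-7.94%

T = 330/365 years.
CIP forward (INR per USD) = 78.546 × 1.0143644/1.0927694 = 72.910411.
Annualised premium = (F − S)/S × (1/T) = (72.910411 − 78.546)/78.546 ÷ (330/365) = -7.94%.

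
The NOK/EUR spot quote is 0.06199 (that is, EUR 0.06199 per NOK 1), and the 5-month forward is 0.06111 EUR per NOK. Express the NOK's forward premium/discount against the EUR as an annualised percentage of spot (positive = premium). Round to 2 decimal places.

T = 5/12 years.
NOK trades forward at -1.41958% vs spot over the period.
×(1/T) gives -3.41% p.a.

-3.41%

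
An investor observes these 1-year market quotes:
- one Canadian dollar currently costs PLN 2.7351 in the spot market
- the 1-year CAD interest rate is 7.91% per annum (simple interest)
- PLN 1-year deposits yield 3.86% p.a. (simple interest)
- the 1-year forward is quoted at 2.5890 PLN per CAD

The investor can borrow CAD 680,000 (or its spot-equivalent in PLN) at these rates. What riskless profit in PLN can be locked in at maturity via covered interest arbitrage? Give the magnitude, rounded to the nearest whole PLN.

PLN 31,882

T = 1 year.
Keep in CAD, deliver into the forward: 680,000·1.079100·2.5890 = PLN 1,899,777.13.
Swap to PLN now, deposit: 680,000·2.7351·1.038600 = PLN 1,931,658.90.
The quoted forward undervalues CAD, so borrow CAD, convert to PLN at spot, deposit the PLN at 3.86%, and buy CAD forward at 2.5890 to cover the loan.
Arbitrage profit = |1,899,777.13 − 1,931,658.90| = PLN 31,882.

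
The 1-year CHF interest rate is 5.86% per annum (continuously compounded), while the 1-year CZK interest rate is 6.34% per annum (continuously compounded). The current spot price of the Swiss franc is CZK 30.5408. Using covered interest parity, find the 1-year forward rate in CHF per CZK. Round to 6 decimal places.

T = 1 year.
CZK accumulates by e^(0.0634×1) = 1.0654529.
CHF accumulates by e^(0.0586×1) = 1.060351.
CIP: F = S · (grow CZK)/(grow CHF) = 30.5408 × 1.0654529/1.060351 = 30.68775 CZK per CHF.
Quoted the other way: 1/30.68775 = 0.032586 CHF per CZK.

0.032586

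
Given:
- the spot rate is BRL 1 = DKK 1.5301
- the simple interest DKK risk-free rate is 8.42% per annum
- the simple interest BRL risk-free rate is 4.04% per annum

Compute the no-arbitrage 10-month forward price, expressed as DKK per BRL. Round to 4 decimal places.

1.5841

T = 10/12 years.
DKK accumulates by 1 + 0.0842×10/12 = 1.0701667.
BRL growth factor: 1 + 0.0404×10/12 = 1.0336667.
So F = 1.5301 × 1.0701667 / 1.0336667 = 1.584130 (DKK/BRL).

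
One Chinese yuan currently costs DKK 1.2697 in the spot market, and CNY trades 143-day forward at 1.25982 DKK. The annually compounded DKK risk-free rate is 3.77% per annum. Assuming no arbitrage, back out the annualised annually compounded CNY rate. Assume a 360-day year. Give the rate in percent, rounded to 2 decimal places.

5.83%

T = 143/360 years.
F/S = 1.25982/1.2697 = 0.9922186 = (growth of DKK) / (growth of CNY).
DKK growth factor: (1 + 0.0377)^(143/360) = 1.0148085.
Hence g_CNY = 1.0227671.
Annualise: 1.0227671^(360/143) − 1 = 0.058310 = 5.83%.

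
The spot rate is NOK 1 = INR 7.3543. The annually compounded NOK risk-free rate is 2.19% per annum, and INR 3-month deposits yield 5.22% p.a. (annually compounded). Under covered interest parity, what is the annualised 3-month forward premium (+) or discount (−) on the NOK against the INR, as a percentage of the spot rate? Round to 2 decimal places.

T = 3/12 years.
No-arbitrage forward: 7.3543 × 1.0128021 / 1.0054306 = 7.4082194 INR/NOK.
Annualised premium = (F − S)/S × (1/T) = (7.4082194 − 7.3543)/7.3543 ÷ (3/12) = 2.93%.

+2.93%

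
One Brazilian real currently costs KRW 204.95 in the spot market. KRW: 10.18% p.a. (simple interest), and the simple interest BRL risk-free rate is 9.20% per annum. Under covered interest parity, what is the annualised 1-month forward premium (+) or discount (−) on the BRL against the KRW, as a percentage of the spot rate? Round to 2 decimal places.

+0.97%

T = 1/12 years.
F = S · g_KRW/g_BRL = 204.95 × 1.0084833/1.0076667 = 205.11609.
Annualised premium = (F − S)/S × (1/T) = (205.11609 − 204.95)/204.95 ÷ (1/12) = 0.97%.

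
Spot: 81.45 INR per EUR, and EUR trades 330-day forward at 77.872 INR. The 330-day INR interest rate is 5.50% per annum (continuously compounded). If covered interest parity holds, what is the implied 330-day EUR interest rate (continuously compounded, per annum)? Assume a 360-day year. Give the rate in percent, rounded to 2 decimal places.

10.40%

T = 330/360 years.
F/S = 77.872/81.45 = 0.9560712 = (growth of INR) / (growth of EUR).
The INR side grows by e^(0.0550×330/360) = 1.0517092.
So the EUR growth factor = 1.1000323.
Take logs: ln 1.1000323 / (330/360) = 0.104007, so 10.40%.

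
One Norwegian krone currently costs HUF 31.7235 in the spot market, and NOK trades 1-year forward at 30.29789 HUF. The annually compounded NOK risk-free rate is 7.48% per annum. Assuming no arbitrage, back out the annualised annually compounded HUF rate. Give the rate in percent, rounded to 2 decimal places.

2.65%

T = 1 year.
By CIP, F/S equals the HUF-to-NOK growth ratio: 30.29789/31.7235 = 0.9550614.
NOK growth factor: (1 + 0.0748)^1 = 1.074800.
That pins the HUF growth at 1.026500.
Annualise: 1.026500^(1/1) − 1 = 0.026500 = 2.65%.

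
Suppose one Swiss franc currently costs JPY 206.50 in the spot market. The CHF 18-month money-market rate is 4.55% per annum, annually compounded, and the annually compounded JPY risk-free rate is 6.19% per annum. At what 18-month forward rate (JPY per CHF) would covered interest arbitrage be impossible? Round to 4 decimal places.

211.3778

T = 18/12 years.
JPY growth factor: (1 + 0.0619)^(18/12) = 1.094272364.
CHF accumulates by (1 + 0.0455)^(18/12) = 1.069020555.
CIP: F = S · (grow JPY)/(grow CHF) = 206.5 × 1.094272364/1.069020555 = 211.377828 JPY per CHF.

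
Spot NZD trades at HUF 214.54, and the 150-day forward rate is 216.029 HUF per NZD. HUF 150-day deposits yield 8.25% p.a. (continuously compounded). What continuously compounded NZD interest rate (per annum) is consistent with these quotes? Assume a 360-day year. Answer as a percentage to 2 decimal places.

T = 150/360 years.
F/S = 216.029/214.54 = 1.0069404 = (growth of HUF) / (growth of NZD).
HUF growth factor: e^(0.0825×150/360) = 1.0349726.
That pins the NZD growth at 1.027839.
r = ln(1.027839)/(150/360) = 0.065900 → 6.59%.

6.59%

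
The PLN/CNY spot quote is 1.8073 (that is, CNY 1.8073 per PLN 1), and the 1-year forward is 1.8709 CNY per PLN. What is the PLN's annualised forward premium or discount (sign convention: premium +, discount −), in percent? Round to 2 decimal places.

+3.52%

T = 1 year.
PLN trades forward at +3.51906% vs spot over the period.
Annualise by dividing by T: 0.0351906 / 1 = 0.035191 → 3.52%.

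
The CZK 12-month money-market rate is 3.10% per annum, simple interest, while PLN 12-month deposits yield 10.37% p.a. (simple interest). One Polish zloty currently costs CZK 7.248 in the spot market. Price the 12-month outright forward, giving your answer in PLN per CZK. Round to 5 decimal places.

T = 1 year.
Growth of 1 CZK over T: 1 + 0.0310×1 = 1.031000.
PLN accumulates by 1 + 0.1037×1 = 1.103700.
Forward (CZK per PLN) = 7.248 × 1.031000 / 1.103700 = 6.770579.
Quoted the other way: 1/6.770579 = 0.14770 PLN per CZK.

0.14770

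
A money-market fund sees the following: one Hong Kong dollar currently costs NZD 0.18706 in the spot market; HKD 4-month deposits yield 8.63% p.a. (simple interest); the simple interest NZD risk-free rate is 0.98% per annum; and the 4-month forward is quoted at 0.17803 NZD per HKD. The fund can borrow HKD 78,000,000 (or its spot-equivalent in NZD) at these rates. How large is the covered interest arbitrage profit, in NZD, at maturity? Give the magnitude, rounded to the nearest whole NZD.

T = 4/12 years.
Keep in HKD, deliver into the forward: 78,000,000·1.0287666667·0.17803 = NZD 14,285,803.71.
Swap to NZD now, deposit: 78,000,000·0.18706·1.0032666667 = NZD 14,638,342.89.
The quoted forward undervalues HKD, so borrow HKD, convert to NZD at spot, deposit the NZD at 0.98%, and buy HKD forward at 0.17803 to cover the loan.
Arbitrage profit = |14,285,803.71 − 14,638,342.89| = NZD 352,539.

NZD 352,539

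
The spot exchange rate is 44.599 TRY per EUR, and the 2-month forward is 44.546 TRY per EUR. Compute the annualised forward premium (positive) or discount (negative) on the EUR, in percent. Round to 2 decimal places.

T = 2/12 years.
EUR trades forward at -0.11884% vs spot over the period.
×(1/T) gives -0.71% p.a.

-0.71%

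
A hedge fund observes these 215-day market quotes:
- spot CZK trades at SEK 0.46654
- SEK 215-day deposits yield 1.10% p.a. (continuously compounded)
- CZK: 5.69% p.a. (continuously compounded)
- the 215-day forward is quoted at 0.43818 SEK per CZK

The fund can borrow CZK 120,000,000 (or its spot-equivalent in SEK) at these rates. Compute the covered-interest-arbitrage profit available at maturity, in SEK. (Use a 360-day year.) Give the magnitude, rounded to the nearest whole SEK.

SEK 1,954,668

T = 215/360 years.
Route A — deposit CZK, sell forward: 120,000,000 × 1.0345659269 × 0.43818 = SEK 54,399,131.74.
Route B — convert at spot, deposit SEK: 120,000,000 × 0.46654 × 1.0065910706 = SEK 56,353,799.77.
The quoted forward undervalues CZK, so borrow CZK, convert to SEK at spot, deposit the SEK at 1.10%, and buy CZK forward at 0.43818 to cover the loan.
Arbitrage profit = |54,399,131.74 − 56,353,799.77| = SEK 1,954,668.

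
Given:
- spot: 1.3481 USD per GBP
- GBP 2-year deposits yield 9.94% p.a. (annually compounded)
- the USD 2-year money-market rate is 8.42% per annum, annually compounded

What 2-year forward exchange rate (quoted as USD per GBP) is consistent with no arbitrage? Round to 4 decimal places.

1.3111

T = 2 years.
USD growth factor: (1 + 0.0842)^2 = 1.1754896.
Growth of 1 GBP over T: (1 + 0.0994)^2 = 1.2086804.
So F = 1.3481 × 1.1754896 / 1.2086804 = 1.311081 (USD/GBP).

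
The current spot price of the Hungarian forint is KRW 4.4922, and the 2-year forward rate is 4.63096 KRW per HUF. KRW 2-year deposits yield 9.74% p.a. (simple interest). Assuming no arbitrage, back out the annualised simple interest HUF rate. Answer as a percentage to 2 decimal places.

7.95%

T = 2 years.
CIP gives F = S · g_KRW/g_HUF, so g_KRW/g_HUF = 4.63096/4.4922 = 1.0308891.
The KRW side grows by 1 + 0.0974×2 = 1.194800.
Hence g_HUF = 1.1589995.
r = (1.1589995 − 1)/2 = 0.079500 → 7.95%.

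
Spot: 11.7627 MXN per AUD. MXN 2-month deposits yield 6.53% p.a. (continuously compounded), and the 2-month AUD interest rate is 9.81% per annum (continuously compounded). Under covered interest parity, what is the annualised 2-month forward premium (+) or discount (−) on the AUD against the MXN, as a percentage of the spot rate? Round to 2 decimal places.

T = 2/12 years.
No-arbitrage forward: 11.7627 × 1.0109428 / 1.0164844 = 11.6985729 MXN/AUD.
(F − S)/S ÷ T = (11.6985729 − 11.7627)/11.7627/(2/12) = -0.032710 → -3.27%.

-3.27%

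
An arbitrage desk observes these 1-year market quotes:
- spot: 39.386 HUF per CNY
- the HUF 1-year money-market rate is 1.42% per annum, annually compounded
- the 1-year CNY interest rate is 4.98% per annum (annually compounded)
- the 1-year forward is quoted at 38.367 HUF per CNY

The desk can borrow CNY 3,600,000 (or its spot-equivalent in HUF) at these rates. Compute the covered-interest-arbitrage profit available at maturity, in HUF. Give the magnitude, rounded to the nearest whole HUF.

HUF 1,196,623

T = 1 year.
Keep in CNY, deliver into the forward: 3,600,000·1.049800·38.367 = HUF 144,999,635.76.
Swap to HUF now, deposit: 3,600,000·39.386·1.014200 = HUF 143,803,012.32.
The quoted forward overvalues CNY, so borrow HUF, buy CNY at spot, deposit the CNY at 4.98%, and sell the proceeds forward at 38.367.
Arbitrage profit = |144,999,635.76 − 143,803,012.32| = HUF 1,196,623.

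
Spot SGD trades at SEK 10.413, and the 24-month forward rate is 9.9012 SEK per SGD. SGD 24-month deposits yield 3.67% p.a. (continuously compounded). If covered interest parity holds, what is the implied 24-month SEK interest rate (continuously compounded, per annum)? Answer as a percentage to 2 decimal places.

T = 2 years.
CIP gives F = S · g_SEK/g_SGD, so g_SEK/g_SGD = 9.9012/10.413 = 0.9508499.
The SGD side grows by e^(0.0367×2) = 1.0761609.
Hence g_SEK = 1.0232675.
Take logs: ln 1.0232675 / 2 = 0.011500, so 1.15%.

1.15%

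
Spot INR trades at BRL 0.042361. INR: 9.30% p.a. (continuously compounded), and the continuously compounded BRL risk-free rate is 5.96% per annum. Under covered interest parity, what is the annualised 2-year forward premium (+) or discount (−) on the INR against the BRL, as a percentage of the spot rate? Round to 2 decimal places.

T = 2 years.
CIP forward (BRL per INR) = 0.042361 × 1.1265952/1.2044223 = 0.039623726.
(F − S)/S ÷ T = (0.039623726 − 0.042361)/0.042361/2 = -0.032309 → -3.23%.

-3.23%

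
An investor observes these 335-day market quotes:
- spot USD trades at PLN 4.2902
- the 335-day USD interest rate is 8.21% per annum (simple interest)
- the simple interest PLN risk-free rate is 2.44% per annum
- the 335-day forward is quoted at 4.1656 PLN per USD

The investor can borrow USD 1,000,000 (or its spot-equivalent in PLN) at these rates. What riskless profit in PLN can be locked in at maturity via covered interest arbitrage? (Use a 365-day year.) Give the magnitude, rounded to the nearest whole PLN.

PLN 93,210

T = 335/365 years.
Keep in USD, deliver into the forward: 1,000,000·1.075352055·4.1656 = PLN 4,479,486.52.
Swap to PLN now, deposit: 1,000,000·4.2902·1.022394521 = PLN 4,386,276.97.
The quoted forward overvalues USD, so borrow PLN, buy USD at spot, deposit the USD at 8.21%, and sell the proceeds forward at 4.1656.
Arbitrage profit = |4,479,486.52 − 4,386,276.97| = PLN 93,210.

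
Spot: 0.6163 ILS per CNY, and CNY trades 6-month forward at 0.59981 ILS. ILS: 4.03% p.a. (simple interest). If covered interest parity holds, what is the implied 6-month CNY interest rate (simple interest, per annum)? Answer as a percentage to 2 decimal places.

9.64%

T = 6/12 years.
F/S = 0.59981/0.6163 = 0.9732436 = (growth of ILS) / (growth of CNY).
The ILS side grows by 1 + 0.0403×6/12 = 1.020150.
So the CNY growth factor = 1.048196.
(1.048196 − 1)/T = 0.096392, i.e. 9.64%.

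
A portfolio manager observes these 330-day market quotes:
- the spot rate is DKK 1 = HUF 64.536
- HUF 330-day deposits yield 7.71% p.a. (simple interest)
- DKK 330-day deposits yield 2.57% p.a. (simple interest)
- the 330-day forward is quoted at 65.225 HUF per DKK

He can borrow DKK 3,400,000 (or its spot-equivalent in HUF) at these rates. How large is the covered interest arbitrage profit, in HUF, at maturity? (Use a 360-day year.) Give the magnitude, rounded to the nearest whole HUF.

HUF 7,940,664

T = 330/360 years.
Invest the DKK and cover forward: 3,400,000 × 1.02355833333 × 65.225 = HUF 226,989,413.79.
Convert at spot and invest in HUF: 3,400,000 × 64.536 × 1.070675 = HUF 234,930,078.12.
The quoted forward undervalues DKK, so borrow DKK, convert to HUF at spot, deposit the HUF at 7.71%, and buy DKK forward at 65.225 to cover the loan.
Profit = 234,930,078.12 − 226,989,413.79 = HUF 7,940,664.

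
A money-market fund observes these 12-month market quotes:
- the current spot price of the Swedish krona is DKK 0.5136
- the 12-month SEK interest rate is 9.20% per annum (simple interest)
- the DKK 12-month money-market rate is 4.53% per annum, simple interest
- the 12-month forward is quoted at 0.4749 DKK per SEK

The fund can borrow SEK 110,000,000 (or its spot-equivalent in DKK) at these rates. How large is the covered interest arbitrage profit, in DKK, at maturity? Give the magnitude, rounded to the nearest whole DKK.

DKK 2,010,281

T = 1 year.
Invest the SEK and cover forward: 110,000,000 × 1.092000 × 0.4749 = DKK 57,044,988.00.
Convert at spot and invest in DKK: 110,000,000 × 0.5136 × 1.045300 = DKK 59,055,268.80.
The quoted forward undervalues SEK, so borrow SEK, convert to DKK at spot, deposit the DKK at 4.53%, and buy SEK forward at 0.4749 to cover the loan.
The gap between the two covered legs is DKK 2,010,281.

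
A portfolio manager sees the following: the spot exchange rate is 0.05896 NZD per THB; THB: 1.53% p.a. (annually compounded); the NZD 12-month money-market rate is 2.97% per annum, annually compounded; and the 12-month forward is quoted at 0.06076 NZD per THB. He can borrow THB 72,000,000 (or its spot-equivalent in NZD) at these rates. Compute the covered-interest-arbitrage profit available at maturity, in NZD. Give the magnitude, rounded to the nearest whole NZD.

T = 1 year.
Keep in THB, deliver into the forward: 72,000,000·1.015300·0.06076 = NZD 4,441,653.22.
Swap to NZD now, deposit: 72,000,000·0.05896·1.029700 = NZD 4,371,200.06.
The quoted forward overvalues THB, so borrow NZD, buy THB at spot, deposit the THB at 1.53%, and sell the proceeds forward at 0.06076.
Profit = 4,441,653.22 − 4,371,200.06 = NZD 70,453.

NZD 70,453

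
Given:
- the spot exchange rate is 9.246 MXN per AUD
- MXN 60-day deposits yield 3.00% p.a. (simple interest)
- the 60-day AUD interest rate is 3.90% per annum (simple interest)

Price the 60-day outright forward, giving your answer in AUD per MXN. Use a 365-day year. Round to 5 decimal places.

T = 60/365 years.
MXN growth factor: 1 + 0.0300×60/365 = 1.0049315.
Growth of 1 AUD over T: 1 + 0.0390×60/365 = 1.006411.
Forward (MXN per AUD) = 9.246 × 1.0049315 / 1.006411 = 9.232408.
Invert for AUD per MXN: 1 / 9.232408 = 0.10831.

0.10831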